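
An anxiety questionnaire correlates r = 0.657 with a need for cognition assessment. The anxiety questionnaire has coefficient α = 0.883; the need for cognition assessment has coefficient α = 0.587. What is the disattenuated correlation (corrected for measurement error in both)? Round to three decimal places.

0.913

r_true = r_obs / √(r_xx · r_yy) = 0.657 / √(0.883 × 0.587) = 0.657 / √0.518321 = 0.657 / 0.7199 ≈ 0.913.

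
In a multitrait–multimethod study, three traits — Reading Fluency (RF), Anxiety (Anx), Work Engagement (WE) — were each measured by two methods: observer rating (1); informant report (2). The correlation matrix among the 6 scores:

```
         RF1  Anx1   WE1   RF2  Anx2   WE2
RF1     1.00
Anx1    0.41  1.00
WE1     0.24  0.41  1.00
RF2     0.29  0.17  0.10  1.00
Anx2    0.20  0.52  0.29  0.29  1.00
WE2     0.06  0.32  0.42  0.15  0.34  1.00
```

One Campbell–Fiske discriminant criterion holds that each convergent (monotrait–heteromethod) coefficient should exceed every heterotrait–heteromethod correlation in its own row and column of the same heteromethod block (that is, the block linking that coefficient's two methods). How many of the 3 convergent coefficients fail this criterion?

Convergent coefficients and their comparison sets:
RF (methods 1·2): 0.29 vs {0.20, 0.17, 0.06, 0.10} → pass.
Anx (methods 1·2): 0.52 vs {0.17, 0.20, 0.32, 0.29} → pass.
WE (methods 1·2): 0.42 vs {0.10, 0.06, 0.29, 0.32} → pass.
0 of 3 fail.

0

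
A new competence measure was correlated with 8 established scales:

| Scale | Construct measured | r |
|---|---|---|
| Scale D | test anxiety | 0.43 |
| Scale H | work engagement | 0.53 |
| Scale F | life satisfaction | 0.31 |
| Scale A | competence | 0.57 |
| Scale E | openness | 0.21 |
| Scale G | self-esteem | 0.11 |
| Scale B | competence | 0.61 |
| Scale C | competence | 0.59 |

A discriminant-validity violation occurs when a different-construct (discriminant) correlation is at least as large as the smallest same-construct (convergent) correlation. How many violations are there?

Convergent (same construct = competence): Scale A, Scale B, Scale C.
Smallest convergent = 0.57. Discriminant values: 0.43, 0.53, 0.31, 0.21, 0.11; count ≥ 0.57 → 0.

0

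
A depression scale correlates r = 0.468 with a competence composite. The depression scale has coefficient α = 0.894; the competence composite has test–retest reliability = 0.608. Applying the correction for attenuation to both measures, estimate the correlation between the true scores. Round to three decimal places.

r_true = r_obs / √(r_xx · r_yy) = 0.468 / √(0.894 × 0.608) = 0.468 / √0.543552 = 0.468 / 0.7373 ≈ 0.635.

0.635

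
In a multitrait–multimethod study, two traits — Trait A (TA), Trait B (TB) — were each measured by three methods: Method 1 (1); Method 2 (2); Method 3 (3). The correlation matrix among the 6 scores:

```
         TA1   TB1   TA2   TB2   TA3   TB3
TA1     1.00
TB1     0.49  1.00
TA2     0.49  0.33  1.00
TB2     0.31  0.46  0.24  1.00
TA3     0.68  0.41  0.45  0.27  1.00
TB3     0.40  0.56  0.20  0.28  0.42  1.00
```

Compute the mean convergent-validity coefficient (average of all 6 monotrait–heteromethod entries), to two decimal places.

Convergent values: 0.49, 0.68, 0.45, 0.46, 0.56, 0.28; mean = 2.92/6 = 0.49.

0.49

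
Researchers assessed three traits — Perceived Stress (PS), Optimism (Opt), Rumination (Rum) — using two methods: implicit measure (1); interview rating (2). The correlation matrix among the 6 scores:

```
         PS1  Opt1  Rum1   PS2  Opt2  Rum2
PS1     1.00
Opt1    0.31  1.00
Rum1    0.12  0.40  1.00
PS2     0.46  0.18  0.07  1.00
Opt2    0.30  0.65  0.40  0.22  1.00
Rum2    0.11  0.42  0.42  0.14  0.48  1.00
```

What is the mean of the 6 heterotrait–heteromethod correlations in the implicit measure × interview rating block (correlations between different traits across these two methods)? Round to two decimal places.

0.25

HTHM values (method 1 × method 2): 0.30, 0.11, 0.18, 0.42, 0.07, 0.40; mean = 1.48/6 = 0.25.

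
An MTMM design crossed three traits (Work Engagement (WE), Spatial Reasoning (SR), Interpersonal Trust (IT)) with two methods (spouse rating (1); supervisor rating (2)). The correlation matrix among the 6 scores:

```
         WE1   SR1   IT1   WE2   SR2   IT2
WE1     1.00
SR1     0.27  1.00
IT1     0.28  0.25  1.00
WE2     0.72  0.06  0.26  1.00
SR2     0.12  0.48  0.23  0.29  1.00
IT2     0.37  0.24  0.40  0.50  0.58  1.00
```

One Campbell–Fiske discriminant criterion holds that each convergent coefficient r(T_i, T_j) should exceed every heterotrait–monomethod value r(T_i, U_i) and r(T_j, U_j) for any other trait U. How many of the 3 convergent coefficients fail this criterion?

2

Checking each validity diagonal entry against its comparison values:
WE (methods 1·2): 0.72 vs {0.27, 0.29, 0.28, 0.50} → pass.
SR (methods 1·2): 0.48 vs {0.27, 0.29, 0.25, 0.58} → fail.
IT (methods 1·2): 0.40 vs {0.28, 0.50, 0.25, 0.58} → fail.
2 of 3 fail.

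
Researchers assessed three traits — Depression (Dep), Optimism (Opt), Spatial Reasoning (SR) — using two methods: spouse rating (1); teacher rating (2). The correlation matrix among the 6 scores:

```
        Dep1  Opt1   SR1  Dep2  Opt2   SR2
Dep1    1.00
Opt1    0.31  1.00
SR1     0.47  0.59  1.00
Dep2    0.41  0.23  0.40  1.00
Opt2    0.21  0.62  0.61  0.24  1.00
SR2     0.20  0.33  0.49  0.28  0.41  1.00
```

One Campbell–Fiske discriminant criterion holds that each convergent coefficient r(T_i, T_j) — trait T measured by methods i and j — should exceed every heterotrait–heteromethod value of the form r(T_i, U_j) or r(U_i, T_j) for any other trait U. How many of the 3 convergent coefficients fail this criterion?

1

Convergent coefficients and their comparison sets:
Dep (methods 1·2): 0.41 vs {0.21, 0.23, 0.20, 0.40} → pass.
Opt (methods 1·2): 0.62 vs {0.23, 0.21, 0.33, 0.61} → pass.
SR (methods 1·2): 0.49 vs {0.40, 0.20, 0.61, 0.33} → fail.
1 of 3 fail.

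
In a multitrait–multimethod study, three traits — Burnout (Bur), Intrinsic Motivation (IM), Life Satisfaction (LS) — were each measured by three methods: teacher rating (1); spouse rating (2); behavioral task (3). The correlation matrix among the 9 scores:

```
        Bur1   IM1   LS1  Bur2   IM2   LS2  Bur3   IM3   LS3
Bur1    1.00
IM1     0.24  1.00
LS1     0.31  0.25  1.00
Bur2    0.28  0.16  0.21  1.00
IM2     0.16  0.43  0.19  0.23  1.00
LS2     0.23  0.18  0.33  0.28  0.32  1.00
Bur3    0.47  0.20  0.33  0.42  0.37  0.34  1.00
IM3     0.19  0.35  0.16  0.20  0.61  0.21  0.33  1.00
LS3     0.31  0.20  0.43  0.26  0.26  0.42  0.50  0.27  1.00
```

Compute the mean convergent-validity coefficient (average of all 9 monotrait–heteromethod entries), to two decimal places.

Convergent values: 0.28, 0.47, 0.42, 0.43, 0.35, 0.61, 0.33, 0.43, 0.42; mean = 3.74/9 = 0.42.

0.42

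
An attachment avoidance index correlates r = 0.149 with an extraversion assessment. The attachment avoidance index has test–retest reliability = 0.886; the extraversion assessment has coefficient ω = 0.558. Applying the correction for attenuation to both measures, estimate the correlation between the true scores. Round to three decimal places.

r_true = r_obs / √(r_xx · r_yy) = 0.149 / √(0.886 × 0.558) = 0.149 / √0.494388 = 0.149 / 0.7031 ≈ 0.212.

0.212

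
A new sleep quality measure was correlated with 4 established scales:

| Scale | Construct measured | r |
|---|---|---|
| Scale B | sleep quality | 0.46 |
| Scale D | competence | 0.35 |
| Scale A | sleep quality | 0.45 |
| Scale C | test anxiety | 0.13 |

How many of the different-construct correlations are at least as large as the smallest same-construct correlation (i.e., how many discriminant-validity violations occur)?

Convergent (same construct = sleep quality): Scale B, Scale A.
Smallest convergent = 0.45. Discriminant values: 0.35, 0.13; count ≥ 0.45 → 0.

0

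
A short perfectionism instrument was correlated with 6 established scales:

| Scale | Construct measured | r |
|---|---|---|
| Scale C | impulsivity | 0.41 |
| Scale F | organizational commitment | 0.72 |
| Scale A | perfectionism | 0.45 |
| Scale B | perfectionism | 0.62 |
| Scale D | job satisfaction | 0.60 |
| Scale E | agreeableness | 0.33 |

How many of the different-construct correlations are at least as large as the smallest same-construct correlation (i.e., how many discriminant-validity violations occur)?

Convergent (same construct = perfectionism): Scale A, Scale B.
Smallest convergent = 0.45. Discriminant values: 0.41, 0.72, 0.60, 0.33; count ≥ 0.45 → 2.

2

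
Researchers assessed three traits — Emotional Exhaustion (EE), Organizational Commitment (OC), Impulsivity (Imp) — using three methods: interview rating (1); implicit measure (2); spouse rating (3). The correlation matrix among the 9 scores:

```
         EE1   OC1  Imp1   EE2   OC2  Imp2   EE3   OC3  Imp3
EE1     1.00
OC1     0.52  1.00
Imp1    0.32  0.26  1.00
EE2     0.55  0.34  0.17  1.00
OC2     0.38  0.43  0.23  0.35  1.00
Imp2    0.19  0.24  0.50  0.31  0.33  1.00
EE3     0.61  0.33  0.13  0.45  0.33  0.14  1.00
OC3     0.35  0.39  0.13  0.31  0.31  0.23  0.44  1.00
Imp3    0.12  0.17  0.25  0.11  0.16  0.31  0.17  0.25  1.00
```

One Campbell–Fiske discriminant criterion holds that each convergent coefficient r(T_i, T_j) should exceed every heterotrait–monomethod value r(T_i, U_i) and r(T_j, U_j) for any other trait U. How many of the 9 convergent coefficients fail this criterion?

5

Each convergent coefficient versus the relevant comparison correlations:
EE (methods 1·2): 0.55 vs {0.52, 0.35, 0.32, 0.31} → pass.
EE (methods 1·3): 0.61 vs {0.52, 0.44, 0.32, 0.17} → pass.
EE (methods 2·3): 0.45 vs {0.35, 0.44, 0.31, 0.17} → pass.
OC (methods 1·2): 0.43 vs {0.52, 0.35, 0.26, 0.33} → fail.
OC (methods 1·3): 0.39 vs {0.52, 0.44, 0.26, 0.25} → fail.
OC (methods 2·3): 0.31 vs {0.35, 0.44, 0.33, 0.25} → fail.
Imp (methods 1·2): 0.50 vs {0.32, 0.31, 0.26, 0.33} → pass.
Imp (methods 1·3): 0.25 vs {0.32, 0.17, 0.26, 0.25} → fail.
Imp (methods 2·3): 0.31 vs {0.31, 0.17, 0.33, 0.25} → fail.
5 of 9 fail.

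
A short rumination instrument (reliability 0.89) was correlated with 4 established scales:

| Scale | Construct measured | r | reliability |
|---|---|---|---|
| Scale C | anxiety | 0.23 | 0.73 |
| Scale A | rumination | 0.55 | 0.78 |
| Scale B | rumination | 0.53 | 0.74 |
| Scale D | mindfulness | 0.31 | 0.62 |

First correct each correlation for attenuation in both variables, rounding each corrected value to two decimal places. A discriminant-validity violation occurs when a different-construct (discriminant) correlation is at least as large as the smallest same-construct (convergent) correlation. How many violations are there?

Disattenuated r (r / √(r_scale · r_new)):
  Scale C (disc): 0.23 / √(0.73·0.89) = 0.29
  Scale A (conv): 0.55 / √(0.78·0.89) = 0.66
  Scale B (conv): 0.53 / √(0.74·0.89) = 0.65
  Scale D (disc): 0.31 / √(0.62·0.89) = 0.42
Smallest convergent = 0.65. Discriminant values: 0.29, 0.42; count ≥ 0.65 → 0.

0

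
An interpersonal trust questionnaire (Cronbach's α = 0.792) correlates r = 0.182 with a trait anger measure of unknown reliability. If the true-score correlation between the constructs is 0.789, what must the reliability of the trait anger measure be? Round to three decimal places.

r_true = r_obs / √(r_xx · r_yy) ⇒ 0.789 = 0.182 / √(0.792 · r_yy).
√(0.792 · r_yy) = 0.182 / 0.789 = 0.2307; 0.792 · r_yy = 0.0532; r_yy = 0.0532 / 0.792 ≈ 0.067.

0.067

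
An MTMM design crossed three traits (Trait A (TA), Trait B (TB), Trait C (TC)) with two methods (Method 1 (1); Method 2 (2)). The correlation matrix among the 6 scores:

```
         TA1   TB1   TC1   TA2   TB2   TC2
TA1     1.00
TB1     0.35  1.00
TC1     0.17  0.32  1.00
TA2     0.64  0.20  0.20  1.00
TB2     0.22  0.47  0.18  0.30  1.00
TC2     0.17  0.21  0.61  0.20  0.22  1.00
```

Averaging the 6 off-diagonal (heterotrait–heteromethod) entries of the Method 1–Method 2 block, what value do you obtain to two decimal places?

HTHM values (method 1 × method 2): 0.22, 0.17, 0.20, 0.21, 0.20, 0.18; mean = 1.18/6 = 0.20.

0.20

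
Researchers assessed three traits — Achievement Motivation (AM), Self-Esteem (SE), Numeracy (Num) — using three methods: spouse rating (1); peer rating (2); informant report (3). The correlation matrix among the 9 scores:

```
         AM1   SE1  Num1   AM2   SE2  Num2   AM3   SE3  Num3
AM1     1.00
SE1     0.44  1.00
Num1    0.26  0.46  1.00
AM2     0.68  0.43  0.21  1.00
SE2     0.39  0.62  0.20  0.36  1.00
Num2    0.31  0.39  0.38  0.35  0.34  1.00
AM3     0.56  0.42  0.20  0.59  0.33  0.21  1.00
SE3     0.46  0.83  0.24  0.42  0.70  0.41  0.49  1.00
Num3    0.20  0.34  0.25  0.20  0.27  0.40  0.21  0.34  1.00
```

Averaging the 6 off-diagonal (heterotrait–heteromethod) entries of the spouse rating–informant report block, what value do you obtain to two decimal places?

HTHM values (method 1 × method 3): 0.46, 0.20, 0.42, 0.34, 0.20, 0.24; mean = 1.86/6 = 0.31.

0.31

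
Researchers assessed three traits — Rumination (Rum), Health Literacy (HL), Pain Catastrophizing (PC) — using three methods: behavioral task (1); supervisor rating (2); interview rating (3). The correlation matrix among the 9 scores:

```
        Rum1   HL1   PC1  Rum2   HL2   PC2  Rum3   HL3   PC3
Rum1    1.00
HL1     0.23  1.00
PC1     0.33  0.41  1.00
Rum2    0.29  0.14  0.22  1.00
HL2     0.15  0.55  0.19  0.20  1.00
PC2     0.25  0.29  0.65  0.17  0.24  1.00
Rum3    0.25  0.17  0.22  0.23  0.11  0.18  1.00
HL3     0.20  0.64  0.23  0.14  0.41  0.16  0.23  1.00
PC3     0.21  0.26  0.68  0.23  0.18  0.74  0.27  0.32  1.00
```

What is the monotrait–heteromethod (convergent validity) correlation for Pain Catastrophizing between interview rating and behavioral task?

0.68

Same trait (PC), different methods: r(PC3, PC1) = 0.68.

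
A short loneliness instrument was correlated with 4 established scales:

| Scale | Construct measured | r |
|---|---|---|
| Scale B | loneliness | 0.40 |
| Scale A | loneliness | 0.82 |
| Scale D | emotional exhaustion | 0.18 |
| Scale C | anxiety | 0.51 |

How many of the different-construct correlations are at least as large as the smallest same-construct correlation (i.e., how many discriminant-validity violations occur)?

1

Convergent (same construct = loneliness): Scale B, Scale A.
Smallest convergent = 0.40. Discriminant values: 0.18, 0.51; count ≥ 0.40 → 1.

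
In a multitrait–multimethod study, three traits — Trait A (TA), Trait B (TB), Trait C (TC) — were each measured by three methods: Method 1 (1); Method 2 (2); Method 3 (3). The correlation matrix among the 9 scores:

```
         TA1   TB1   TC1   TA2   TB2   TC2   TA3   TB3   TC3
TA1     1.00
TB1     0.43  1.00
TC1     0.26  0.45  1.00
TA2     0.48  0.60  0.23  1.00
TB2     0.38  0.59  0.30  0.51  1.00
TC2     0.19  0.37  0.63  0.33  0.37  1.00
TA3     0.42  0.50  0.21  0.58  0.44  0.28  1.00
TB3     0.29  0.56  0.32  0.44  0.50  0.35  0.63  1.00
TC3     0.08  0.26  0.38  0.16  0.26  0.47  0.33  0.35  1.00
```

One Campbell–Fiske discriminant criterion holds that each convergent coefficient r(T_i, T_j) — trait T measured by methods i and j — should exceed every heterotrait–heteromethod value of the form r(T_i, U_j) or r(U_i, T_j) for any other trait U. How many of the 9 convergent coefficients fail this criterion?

3

Checking each validity diagonal entry against its comparison values:
TA (methods 1·2): 0.48 vs {0.38, 0.60, 0.19, 0.23} → fail.
TA (methods 1·3): 0.42 vs {0.29, 0.50, 0.08, 0.21} → fail.
TA (methods 2·3): 0.58 vs {0.44, 0.44, 0.16, 0.28} → pass.
TB (methods 1·2): 0.59 vs {0.60, 0.38, 0.37, 0.30} → fail.
TB (methods 1·3): 0.56 vs {0.50, 0.29, 0.26, 0.32} → pass.
TB (methods 2·3): 0.50 vs {0.44, 0.44, 0.26, 0.35} → pass.
TC (methods 1·2): 0.63 vs {0.23, 0.19, 0.30, 0.37} → pass.
TC (methods 1·3): 0.38 vs {0.21, 0.08, 0.32, 0.26} → pass.
TC (methods 2·3): 0.47 vs {0.28, 0.16, 0.35, 0.26} → pass.
3 of 9 fail.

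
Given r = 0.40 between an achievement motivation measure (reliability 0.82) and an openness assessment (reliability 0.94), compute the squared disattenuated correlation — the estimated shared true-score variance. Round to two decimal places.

0.21

Disattenuated r = 0.40 / √(0.82 × 0.94) = 0.40 / 0.8780 = 0.4556.
Shared true-score variance = 0.4556² = 0.2076 ≈ 0.21.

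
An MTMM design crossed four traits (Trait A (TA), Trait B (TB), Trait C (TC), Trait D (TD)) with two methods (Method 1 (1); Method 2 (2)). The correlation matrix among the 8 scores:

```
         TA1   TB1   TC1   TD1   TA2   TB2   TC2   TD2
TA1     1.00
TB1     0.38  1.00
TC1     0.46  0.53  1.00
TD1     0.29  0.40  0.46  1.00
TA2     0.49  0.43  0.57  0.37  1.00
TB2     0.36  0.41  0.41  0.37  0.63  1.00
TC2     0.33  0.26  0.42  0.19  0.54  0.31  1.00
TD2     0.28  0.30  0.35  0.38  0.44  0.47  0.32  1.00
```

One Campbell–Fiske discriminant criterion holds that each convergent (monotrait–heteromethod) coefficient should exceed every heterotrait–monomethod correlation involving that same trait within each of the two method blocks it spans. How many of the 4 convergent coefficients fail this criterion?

4

Checking each validity diagonal entry against its comparison values:
TA (methods 1·2): 0.49 vs {0.38, 0.63, 0.46, 0.54, 0.29, 0.44} → fail.
TB (methods 1·2): 0.41 vs {0.38, 0.63, 0.53, 0.31, 0.40, 0.47} → fail.
TC (methods 1·2): 0.42 vs {0.46, 0.54, 0.53, 0.31, 0.46, 0.32} → fail.
TD (methods 1·2): 0.38 vs {0.29, 0.44, 0.40, 0.47, 0.46, 0.32} → fail.
4 of 4 fail.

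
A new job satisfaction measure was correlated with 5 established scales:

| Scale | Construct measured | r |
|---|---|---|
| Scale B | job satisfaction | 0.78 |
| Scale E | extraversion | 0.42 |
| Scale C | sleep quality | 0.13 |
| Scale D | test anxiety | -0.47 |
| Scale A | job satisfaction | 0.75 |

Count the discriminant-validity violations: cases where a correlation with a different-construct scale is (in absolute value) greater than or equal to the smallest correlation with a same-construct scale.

0

Convergent (same construct = job satisfaction): Scale B, Scale A.
Smallest convergent = 0.75. Discriminant |r|: 0.42, 0.13, 0.47; count ≥ 0.75 → 0.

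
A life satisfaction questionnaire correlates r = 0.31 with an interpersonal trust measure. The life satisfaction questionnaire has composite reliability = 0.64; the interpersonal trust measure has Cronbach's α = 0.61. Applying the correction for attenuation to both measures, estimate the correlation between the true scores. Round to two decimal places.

0.50

r_true = r_obs / √(r_xx · r_yy) = 0.31 / √(0.64 × 0.61) = 0.31 / √0.3904 = 0.31 / 0.6248 ≈ 0.50.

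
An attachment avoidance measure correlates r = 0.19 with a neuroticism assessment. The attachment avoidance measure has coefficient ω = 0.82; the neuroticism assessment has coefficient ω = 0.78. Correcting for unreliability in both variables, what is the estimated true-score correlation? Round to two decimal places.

0.24

r_true = r_obs / √(r_xx · r_yy) = 0.19 / √(0.82 × 0.78) = 0.19 / √0.6396 = 0.19 / 0.7997 ≈ 0.24.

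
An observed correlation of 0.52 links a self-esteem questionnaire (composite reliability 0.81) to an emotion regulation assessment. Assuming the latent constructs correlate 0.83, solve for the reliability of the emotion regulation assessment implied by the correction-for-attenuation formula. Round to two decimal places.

r_true = r_obs / √(r_xx · r_yy) ⇒ 0.83 = 0.52 / √(0.81 · r_yy).
√(0.81 · r_yy) = 0.52 / 0.83 = 0.6265; 0.81 · r_yy = 0.3925; r_yy = 0.3925 / 0.81 ≈ 0.48.

0.48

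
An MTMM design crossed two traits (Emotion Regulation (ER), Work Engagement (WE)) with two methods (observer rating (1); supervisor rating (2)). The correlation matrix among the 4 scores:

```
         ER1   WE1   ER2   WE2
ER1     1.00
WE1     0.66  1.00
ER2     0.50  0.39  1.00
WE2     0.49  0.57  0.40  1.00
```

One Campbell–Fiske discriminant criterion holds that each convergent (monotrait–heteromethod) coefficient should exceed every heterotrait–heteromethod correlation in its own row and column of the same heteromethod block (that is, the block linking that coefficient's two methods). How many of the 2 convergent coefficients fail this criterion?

0

Convergent coefficients and their comparison sets:
ER (methods 1·2): 0.50 vs {0.49, 0.39} → pass.
WE (methods 1·2): 0.57 vs {0.39, 0.49} → pass.
0 of 2 fail.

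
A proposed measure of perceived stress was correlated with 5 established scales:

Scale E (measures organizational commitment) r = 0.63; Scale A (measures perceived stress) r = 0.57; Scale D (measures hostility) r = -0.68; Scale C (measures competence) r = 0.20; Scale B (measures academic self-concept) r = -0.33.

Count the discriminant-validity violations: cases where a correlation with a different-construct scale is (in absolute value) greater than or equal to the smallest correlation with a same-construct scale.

2

Convergent (same construct = perceived stress): Scale A.
Smallest convergent = 0.57. Discriminant |r|: 0.63, 0.68, 0.20, 0.33; count ≥ 0.57 → 2.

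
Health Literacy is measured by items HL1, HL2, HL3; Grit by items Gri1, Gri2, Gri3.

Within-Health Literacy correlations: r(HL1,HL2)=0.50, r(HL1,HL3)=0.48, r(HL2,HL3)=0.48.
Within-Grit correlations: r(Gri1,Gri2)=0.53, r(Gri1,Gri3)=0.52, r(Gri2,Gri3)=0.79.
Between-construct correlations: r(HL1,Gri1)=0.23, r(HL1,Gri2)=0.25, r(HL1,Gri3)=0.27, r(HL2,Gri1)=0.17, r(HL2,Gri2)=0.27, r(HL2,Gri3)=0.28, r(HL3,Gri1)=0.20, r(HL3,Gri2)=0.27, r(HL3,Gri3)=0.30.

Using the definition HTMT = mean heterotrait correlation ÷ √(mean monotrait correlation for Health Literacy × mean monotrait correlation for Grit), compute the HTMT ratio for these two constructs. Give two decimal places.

Between-construct mean = 2.24/9 = 0.2489.
Mean within-HL = 1.46/3 = 0.4867; mean within-Gri = 1.84/3 = 0.6133.
Geometric mean = √(0.4867 × 0.6133) = 0.5463.
HTMT = 0.2489 / 0.5463 = 0.46.

0.46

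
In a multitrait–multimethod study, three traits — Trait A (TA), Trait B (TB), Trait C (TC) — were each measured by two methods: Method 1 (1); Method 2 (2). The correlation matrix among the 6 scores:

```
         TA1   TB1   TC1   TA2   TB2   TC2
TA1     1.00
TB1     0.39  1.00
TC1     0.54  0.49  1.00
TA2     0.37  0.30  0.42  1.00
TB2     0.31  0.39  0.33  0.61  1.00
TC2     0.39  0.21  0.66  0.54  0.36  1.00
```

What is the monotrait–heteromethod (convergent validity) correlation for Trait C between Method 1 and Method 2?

0.66

Same trait (TC), different methods: r(TC1, TC2) = 0.66.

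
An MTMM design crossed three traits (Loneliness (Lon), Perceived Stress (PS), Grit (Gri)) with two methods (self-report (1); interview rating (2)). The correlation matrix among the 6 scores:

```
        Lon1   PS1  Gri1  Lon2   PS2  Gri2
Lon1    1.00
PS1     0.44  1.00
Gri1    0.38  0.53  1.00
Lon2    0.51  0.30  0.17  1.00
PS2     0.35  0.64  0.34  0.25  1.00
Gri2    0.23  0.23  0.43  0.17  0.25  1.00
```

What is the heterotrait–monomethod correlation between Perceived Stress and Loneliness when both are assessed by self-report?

0.44

Different traits, same method: r(PS1, Lon1) = 0.44.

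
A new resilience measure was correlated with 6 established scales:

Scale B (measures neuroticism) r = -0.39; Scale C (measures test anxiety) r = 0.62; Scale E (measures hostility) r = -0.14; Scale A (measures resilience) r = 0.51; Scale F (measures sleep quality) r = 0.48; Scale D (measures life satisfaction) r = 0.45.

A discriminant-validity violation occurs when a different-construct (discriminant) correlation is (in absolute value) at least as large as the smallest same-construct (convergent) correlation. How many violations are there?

Convergent (same construct = resilience): Scale A.
Smallest convergent = 0.51. Discriminant |r|: 0.39, 0.62, 0.14, 0.48, 0.45; count ≥ 0.51 → 1.

1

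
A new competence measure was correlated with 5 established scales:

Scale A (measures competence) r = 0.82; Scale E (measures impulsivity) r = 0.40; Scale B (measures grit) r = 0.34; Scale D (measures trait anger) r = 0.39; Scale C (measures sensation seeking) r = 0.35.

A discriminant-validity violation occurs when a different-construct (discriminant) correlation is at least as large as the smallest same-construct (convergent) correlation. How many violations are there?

Convergent (same construct = competence): Scale A.
Smallest convergent = 0.82. Discriminant values: 0.40, 0.34, 0.39, 0.35; count ≥ 0.82 → 0.

0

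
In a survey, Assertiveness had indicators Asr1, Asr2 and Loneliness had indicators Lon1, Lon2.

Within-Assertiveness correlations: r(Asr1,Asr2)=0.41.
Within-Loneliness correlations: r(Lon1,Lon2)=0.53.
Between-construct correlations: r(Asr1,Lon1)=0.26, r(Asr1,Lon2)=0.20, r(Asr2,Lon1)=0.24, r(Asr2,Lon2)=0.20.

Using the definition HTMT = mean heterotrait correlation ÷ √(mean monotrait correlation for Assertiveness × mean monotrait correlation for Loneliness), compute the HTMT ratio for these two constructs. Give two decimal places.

Mean between = 0.90/4 = 0.2250.
Mean within-Asr = 0.41/1 = 0.4100; mean within-Lon = 0.53/1 = 0.5300.
Geometric mean = √(0.4100 × 0.5300) = 0.4662.
HTMT = 0.2250 / 0.4662 = 0.48.

0.48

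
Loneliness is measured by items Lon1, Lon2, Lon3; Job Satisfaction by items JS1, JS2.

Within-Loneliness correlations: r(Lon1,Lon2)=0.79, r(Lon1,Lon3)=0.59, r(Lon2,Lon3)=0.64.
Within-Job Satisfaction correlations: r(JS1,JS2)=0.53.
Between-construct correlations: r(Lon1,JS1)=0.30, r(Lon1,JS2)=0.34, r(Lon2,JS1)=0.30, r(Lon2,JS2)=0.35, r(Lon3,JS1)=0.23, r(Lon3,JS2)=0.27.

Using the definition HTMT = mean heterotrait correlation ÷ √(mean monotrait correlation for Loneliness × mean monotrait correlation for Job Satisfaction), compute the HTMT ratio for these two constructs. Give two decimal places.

0.50

Mean heterotrait r = 1.79/6 = 0.2983.
Mean within-Lon = 2.02/3 = 0.6733; mean within-JS = 0.53/1 = 0.5300.
Geometric mean = √(0.6733 × 0.5300) = 0.5974.
HTMT = 0.2983 / 0.5974 = 0.50.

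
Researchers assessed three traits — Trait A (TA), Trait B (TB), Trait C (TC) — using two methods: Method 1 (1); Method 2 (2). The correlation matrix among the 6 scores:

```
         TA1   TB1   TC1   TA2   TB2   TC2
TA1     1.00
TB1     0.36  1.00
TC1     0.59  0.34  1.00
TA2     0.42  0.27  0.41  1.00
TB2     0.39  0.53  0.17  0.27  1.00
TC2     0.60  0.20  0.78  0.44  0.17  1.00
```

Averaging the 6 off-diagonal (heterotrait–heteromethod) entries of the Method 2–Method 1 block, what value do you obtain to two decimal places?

0.34

HTHM values (method 2 × method 1): 0.27, 0.41, 0.39, 0.17, 0.60, 0.20; mean = 2.04/6 = 0.34.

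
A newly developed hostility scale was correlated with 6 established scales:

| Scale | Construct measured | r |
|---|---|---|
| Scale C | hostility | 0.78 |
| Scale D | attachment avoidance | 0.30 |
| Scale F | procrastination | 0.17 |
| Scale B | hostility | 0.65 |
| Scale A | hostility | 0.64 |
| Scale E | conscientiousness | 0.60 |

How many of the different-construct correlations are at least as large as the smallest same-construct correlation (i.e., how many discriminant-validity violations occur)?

Convergent (same construct = hostility): Scale C, Scale B, Scale A.
Smallest convergent = 0.64. Discriminant values: 0.30, 0.17, 0.60; count ≥ 0.64 → 0.

0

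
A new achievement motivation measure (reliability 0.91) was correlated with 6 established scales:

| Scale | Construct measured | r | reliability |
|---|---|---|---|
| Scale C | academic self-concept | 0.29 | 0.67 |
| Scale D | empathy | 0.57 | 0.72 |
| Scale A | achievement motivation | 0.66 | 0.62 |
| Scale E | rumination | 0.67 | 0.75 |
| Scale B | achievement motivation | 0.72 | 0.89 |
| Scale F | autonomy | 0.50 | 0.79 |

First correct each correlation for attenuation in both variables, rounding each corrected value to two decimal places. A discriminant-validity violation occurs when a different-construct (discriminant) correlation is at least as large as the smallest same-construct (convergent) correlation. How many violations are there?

1

Disattenuated r (r / √(r_scale · r_new)):
  Scale C (disc): 0.29 / √(0.67·0.91) = 0.37
  Scale D (disc): 0.57 / √(0.72·0.91) = 0.70
  Scale A (conv): 0.66 / √(0.62·0.91) = 0.88
  Scale E (disc): 0.67 / √(0.75·0.91) = 0.81
  Scale B (conv): 0.72 / √(0.89·0.91) = 0.80
  Scale F (disc): 0.50 / √(0.79·0.91) = 0.59
Smallest convergent = 0.80. Discriminant values: 0.37, 0.70, 0.81, 0.59; count ≥ 0.80 → 1.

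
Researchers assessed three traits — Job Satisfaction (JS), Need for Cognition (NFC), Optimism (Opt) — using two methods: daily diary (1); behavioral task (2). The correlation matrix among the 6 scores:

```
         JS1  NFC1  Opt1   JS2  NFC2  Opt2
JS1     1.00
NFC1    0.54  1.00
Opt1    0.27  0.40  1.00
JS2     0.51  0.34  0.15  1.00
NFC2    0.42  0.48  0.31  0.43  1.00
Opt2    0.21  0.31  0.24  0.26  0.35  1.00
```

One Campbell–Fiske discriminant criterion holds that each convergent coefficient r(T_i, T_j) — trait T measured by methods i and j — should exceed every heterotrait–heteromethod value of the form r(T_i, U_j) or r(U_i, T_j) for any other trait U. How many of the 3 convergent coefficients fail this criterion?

1

Convergent coefficients and their comparison sets:
JS (methods 1·2): 0.51 vs {0.42, 0.34, 0.21, 0.15} → pass.
NFC (methods 1·2): 0.48 vs {0.34, 0.42, 0.31, 0.31} → pass.
Opt (methods 1·2): 0.24 vs {0.15, 0.21, 0.31, 0.31} → fail.
1 of 3 fail.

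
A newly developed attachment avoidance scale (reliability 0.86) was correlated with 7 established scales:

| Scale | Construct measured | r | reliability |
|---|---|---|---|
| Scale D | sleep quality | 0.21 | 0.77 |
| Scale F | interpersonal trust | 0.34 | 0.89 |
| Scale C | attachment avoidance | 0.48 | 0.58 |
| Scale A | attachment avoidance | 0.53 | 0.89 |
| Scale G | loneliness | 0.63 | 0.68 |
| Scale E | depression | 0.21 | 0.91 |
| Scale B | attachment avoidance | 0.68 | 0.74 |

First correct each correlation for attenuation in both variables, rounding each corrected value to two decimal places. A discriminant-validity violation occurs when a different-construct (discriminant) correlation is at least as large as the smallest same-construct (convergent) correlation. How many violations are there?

1

Disattenuated r (r / √(r_scale · r_new)):
  Scale D (disc): 0.21 / √(0.77·0.86) = 0.26
  Scale F (disc): 0.34 / √(0.89·0.86) = 0.39
  Scale C (conv): 0.48 / √(0.58·0.86) = 0.68
  Scale A (conv): 0.53 / √(0.89·0.86) = 0.61
  Scale G (disc): 0.63 / √(0.68·0.86) = 0.82
  Scale E (disc): 0.21 / √(0.91·0.86) = 0.24
  Scale B (conv): 0.68 / √(0.74·0.86) = 0.85
Smallest convergent = 0.61. Discriminant values: 0.26, 0.39, 0.82, 0.24; count ≥ 0.61 → 1.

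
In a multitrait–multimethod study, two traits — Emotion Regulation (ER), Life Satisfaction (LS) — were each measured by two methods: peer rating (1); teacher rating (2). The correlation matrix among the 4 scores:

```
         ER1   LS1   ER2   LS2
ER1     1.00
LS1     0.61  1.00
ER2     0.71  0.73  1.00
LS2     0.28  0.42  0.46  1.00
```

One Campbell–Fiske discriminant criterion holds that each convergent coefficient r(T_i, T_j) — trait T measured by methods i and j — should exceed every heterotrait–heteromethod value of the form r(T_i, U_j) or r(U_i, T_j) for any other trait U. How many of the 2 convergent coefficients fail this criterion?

2

Checking each validity diagonal entry against its comparison values:
ER (methods 1·2): 0.71 vs {0.28, 0.73} → fail.
LS (methods 1·2): 0.42 vs {0.73, 0.28} → fail.
2 of 2 fail.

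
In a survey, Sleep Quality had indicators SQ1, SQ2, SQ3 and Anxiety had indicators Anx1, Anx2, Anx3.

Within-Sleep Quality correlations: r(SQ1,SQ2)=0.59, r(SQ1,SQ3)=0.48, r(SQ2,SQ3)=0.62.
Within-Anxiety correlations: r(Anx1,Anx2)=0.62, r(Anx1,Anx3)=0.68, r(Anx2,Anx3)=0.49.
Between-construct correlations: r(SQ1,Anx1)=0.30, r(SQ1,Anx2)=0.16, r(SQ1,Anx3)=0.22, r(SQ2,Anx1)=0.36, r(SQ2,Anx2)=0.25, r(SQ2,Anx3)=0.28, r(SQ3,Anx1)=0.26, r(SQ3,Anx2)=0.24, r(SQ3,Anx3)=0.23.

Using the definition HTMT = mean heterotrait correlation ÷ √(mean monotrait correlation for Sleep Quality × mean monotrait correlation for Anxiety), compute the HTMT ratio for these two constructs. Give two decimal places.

0.44

Mean between = 2.30/9 = 0.2556.
Mean within-SQ = 1.69/3 = 0.5633; mean within-Anx = 1.79/3 = 0.5967.
Geometric mean = √(0.5633 × 0.5967) = 0.5798.
HTMT = 0.2556 / 0.5798 = 0.44.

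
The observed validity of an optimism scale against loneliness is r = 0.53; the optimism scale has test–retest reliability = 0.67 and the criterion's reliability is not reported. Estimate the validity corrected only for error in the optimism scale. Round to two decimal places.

Single correction: r_c = r_obs / √r_xx = 0.53 / √0.67 = 0.53 / 0.8185 ≈ 0.65.

0.65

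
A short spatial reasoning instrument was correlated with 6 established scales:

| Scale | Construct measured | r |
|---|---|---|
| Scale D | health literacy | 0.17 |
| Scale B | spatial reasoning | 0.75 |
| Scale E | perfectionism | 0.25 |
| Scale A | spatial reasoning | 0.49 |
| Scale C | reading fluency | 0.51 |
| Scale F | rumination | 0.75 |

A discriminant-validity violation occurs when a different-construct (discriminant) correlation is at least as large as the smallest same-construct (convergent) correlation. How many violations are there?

Convergent (same construct = spatial reasoning): Scale B, Scale A.
Smallest convergent = 0.49. Discriminant values: 0.17, 0.25, 0.51, 0.75; count ≥ 0.49 → 2.

2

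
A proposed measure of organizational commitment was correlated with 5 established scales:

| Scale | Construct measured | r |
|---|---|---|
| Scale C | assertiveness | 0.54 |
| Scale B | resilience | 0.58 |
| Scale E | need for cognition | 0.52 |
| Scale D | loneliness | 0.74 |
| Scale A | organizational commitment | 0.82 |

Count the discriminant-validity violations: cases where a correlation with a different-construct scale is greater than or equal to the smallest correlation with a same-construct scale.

Convergent (same construct = organizational commitment): Scale A.
Smallest convergent = 0.82. Discriminant values: 0.54, 0.58, 0.52, 0.74; count ≥ 0.82 → 0.

0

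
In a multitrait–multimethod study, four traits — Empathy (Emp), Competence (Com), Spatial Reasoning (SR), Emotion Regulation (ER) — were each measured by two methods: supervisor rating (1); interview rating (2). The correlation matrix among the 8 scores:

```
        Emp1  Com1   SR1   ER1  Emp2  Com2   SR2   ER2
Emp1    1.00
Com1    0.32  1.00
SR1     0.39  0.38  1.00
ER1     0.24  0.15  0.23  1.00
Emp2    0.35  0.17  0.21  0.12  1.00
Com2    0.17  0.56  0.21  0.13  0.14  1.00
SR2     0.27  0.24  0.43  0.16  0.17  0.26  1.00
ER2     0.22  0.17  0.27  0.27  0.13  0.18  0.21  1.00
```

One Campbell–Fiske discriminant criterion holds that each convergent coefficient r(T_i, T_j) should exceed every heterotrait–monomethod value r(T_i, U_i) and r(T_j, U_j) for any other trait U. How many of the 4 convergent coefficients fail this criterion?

1

Each convergent coefficient versus the relevant comparison correlations:
Emp (methods 1·2): 0.35 vs {0.32, 0.14, 0.39, 0.17, 0.24, 0.13} → fail.
Com (methods 1·2): 0.56 vs {0.32, 0.14, 0.38, 0.26, 0.15, 0.18} → pass.
SR (methods 1·2): 0.43 vs {0.39, 0.17, 0.38, 0.26, 0.23, 0.21} → pass.
ER (methods 1·2): 0.27 vs {0.24, 0.13, 0.15, 0.18, 0.23, 0.21} → pass.
1 of 4 fail.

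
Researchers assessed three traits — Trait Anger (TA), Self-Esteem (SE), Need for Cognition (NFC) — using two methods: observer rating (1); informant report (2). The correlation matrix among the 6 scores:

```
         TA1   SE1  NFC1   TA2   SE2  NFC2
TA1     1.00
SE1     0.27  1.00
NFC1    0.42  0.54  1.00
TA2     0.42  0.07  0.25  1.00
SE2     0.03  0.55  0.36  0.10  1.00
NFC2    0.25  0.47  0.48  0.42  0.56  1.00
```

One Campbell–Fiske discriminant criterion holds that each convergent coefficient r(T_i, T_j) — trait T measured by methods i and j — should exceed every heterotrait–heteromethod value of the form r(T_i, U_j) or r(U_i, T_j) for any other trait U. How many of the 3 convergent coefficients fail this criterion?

Each convergent coefficient versus the relevant comparison correlations:
TA (methods 1·2): 0.42 vs {0.03, 0.07, 0.25, 0.25} → pass.
SE (methods 1·2): 0.55 vs {0.07, 0.03, 0.47, 0.36} → pass.
NFC (methods 1·2): 0.48 vs {0.25, 0.25, 0.36, 0.47} → pass.
0 of 3 fail.

0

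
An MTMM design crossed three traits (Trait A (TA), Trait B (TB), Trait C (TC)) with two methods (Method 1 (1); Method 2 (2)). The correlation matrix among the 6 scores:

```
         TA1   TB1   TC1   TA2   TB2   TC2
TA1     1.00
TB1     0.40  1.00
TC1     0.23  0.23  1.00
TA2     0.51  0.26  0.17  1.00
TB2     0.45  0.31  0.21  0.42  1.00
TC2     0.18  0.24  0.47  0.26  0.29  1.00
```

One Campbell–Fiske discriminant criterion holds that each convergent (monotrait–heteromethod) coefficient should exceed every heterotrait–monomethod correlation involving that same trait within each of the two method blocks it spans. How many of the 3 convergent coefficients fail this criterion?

1

Convergent coefficients and their comparison sets:
TA (methods 1·2): 0.51 vs {0.40, 0.42, 0.23, 0.26} → pass.
TB (methods 1·2): 0.31 vs {0.40, 0.42, 0.23, 0.29} → fail.
TC (methods 1·2): 0.47 vs {0.23, 0.26, 0.23, 0.29} → pass.
1 of 3 fail.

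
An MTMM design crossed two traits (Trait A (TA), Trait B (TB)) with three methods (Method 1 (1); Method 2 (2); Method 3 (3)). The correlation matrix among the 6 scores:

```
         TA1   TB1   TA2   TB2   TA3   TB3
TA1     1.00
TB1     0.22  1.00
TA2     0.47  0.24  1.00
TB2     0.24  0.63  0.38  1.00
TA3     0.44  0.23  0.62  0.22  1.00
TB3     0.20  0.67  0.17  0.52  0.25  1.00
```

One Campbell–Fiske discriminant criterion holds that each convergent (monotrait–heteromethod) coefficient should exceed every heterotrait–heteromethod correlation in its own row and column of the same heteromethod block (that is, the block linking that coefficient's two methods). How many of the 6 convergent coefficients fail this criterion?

0

Convergent coefficients and their comparison sets:
TA (methods 1·2): 0.47 vs {0.24, 0.24} → pass.
TA (methods 1·3): 0.44 vs {0.20, 0.23} → pass.
TA (methods 2·3): 0.62 vs {0.17, 0.22} → pass.
TB (methods 1·2): 0.63 vs {0.24, 0.24} → pass.
TB (methods 1·3): 0.67 vs {0.23, 0.20} → pass.
TB (methods 2·3): 0.52 vs {0.22, 0.17} → pass.
0 of 6 fail.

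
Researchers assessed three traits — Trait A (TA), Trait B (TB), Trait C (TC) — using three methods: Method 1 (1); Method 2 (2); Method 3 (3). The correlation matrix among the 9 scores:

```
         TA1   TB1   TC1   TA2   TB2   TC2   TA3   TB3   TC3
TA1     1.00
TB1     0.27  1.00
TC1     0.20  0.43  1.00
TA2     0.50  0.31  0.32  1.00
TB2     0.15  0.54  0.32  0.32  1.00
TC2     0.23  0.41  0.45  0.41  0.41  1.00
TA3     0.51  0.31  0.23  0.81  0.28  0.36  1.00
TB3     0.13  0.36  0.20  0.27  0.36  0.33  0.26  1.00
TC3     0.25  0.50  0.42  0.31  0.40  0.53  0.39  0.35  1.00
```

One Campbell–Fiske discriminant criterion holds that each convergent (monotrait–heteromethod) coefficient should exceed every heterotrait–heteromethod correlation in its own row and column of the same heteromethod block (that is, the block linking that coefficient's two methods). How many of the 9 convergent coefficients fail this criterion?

3

Convergent coefficients and their comparison sets:
TA (methods 1·2): 0.50 vs {0.15, 0.31, 0.23, 0.32} → pass.
TA (methods 1·3): 0.51 vs {0.13, 0.31, 0.25, 0.23} → pass.
TA (methods 2·3): 0.81 vs {0.27, 0.28, 0.31, 0.36} → pass.
TB (methods 1·2): 0.54 vs {0.31, 0.15, 0.41, 0.32} → pass.
TB (methods 1·3): 0.36 vs {0.31, 0.13, 0.50, 0.20} → fail.
TB (methods 2·3): 0.36 vs {0.28, 0.27, 0.40, 0.33} → fail.
TC (methods 1·2): 0.45 vs {0.32, 0.23, 0.32, 0.41} → pass.
TC (methods 1·3): 0.42 vs {0.23, 0.25, 0.20, 0.50} → fail.
TC (methods 2·3): 0.53 vs {0.36, 0.31, 0.33, 0.40} → pass.
3 of 9 fail.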